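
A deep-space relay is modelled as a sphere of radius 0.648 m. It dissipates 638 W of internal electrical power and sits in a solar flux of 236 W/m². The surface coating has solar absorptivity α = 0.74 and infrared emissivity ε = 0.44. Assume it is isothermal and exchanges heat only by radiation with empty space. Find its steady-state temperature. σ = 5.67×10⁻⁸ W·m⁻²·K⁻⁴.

At steady state, absorbed solar power + internal power = radiated power.
Absorbed: α·S·A_cross = 0.74·236·1.319 = 230.4 W (cross-section πr²).
Total input = 230.4 + 638 = 868.4 W.
Radiated: εσ·A_surf·T⁴ with A_surf = 4πr² = 5.277 m².
T⁴ = 868.4/(0.44·5.67×10⁻⁸·5.277) = 6.597×10⁹ K⁴.

T ≈ 285 K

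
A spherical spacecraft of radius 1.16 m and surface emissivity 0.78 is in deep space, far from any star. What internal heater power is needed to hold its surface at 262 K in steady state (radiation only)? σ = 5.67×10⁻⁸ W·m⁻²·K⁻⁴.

P = εσ·4πr²·T⁴.
4πr² = 16.91 m²; T⁴ = 4.712×10⁹ K⁴.
P = 0.78·5.67×10⁻⁸·16.91·4.712×10⁹.

P ≈ 3520 W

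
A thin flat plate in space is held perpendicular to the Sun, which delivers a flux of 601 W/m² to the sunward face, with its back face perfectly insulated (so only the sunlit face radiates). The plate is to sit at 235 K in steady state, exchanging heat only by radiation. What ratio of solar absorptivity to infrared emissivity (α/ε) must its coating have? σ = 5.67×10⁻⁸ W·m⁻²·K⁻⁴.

Balance: αS·A = εσ·1A·T⁴ ⇒ α/ε = σT⁴/S.
α/ε = 5.67×10⁻⁸·(235)⁴/601 = 5.67×10⁻⁸·3.050×10⁹/601.

α/ε ≈ 0.288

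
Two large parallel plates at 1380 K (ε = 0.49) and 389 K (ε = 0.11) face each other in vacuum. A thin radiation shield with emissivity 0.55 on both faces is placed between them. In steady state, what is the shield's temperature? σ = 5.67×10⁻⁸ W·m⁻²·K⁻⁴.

In steady state the net flux on the hot side equals that on the cold side.
σ(T₁⁴−T_s⁴)/D₁ = σ(T_s⁴−T₂⁴)/D₂, with D₁ = 1/ε₁+1/ε_s−1 = 2.859, D₂ = 1/ε_s+1/ε₂−1 = 9.909.
Solve for T_s⁴: T_s⁴ = (D₂·T₁⁴ + D₁·T₂⁴)/(D₁+D₂) = 2.820×10¹² K⁴.

T_s ≈ 1300 K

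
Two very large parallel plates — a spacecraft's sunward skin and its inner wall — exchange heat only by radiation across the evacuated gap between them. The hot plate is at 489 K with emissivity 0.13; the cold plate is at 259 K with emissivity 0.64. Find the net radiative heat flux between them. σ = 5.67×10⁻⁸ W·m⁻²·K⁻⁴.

For two infinite grey parallel plates, q = σ(T₁⁴ − T₂⁴)/(1/ε₁ + 1/ε₂ − 1).
T₁⁴ − T₂⁴ = 5.718×10¹⁰ − 4.500×10⁹ = 5.268×10¹⁰ K⁴.
1/ε₁ + 1/ε₂ − 1 = 7.692 + 1.562 − 1 = 8.255.
q = 5.67×10⁻⁸ × 5.268×10¹⁰ / 8.255.

q ≈ 362 W/m²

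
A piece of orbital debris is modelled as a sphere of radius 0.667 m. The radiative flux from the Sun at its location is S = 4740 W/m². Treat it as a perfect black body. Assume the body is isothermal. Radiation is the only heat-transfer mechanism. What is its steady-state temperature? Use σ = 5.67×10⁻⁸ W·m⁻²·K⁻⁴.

At equilibrium, absorbed power = emitted power.
Absorbing cross-section = πr² = 1.398 m²; emitting surface = 4πr² = 5.591 m² (ratio 4).
S·A_cross = εσ·A_surf·T⁴  ⇒  T⁴ = S/(4σ).
T⁴ = 1.00·4740/(4·5.67×10⁻⁸) = 2.090×10¹⁰ K⁴.
T = (2.090×10¹⁰)^(1/4).

T ≈ 380 K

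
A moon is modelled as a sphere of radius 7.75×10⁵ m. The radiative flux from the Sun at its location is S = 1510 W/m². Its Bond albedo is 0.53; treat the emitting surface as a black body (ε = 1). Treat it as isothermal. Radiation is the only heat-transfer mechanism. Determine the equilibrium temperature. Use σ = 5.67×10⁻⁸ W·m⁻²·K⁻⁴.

T ≈ 237 K

At equilibrium, absorbed power = emitted power.
Absorbing cross-section = πr² = 1.887×10¹² m²; emitting surface = 4πr² = 7.548×10¹² m² (ratio 4).
(1−a)S·A_cross = εσ·A_surf·T⁴  ⇒  T⁴ = (1−a)S/(4σ).
T⁴ = 0.470·1510/(4·5.67×10⁻⁸) = 3.129×10⁹ K⁴.
T = (3.129×10⁹)^(1/4).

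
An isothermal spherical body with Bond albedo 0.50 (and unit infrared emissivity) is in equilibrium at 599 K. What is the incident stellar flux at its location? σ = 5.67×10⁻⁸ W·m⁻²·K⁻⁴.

(1−a)S·πr² = σ·4πr²·T⁴ ⇒ S = 4σT⁴/(1−a).
S = 4·5.67×10⁻⁸·1.287×10¹¹/0.500.

S ≈ 58400 W/m²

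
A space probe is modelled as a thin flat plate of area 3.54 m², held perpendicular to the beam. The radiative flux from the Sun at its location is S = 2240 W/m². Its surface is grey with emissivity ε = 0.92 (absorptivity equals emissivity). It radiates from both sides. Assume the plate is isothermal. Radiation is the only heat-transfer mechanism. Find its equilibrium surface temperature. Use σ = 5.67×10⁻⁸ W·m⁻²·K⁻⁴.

At equilibrium, absorbed power = emitted power.
Absorbing cross-section = A = 3.540 m²; emitting surface = 2A = 7.080 m² (ratio 2).
εS·A_cross = εσ·A_surf·T⁴  ⇒  T⁴ = S/(2σ)   (ε cancels).
T⁴ = 2240/(2·5.67×10⁻⁸) = 1.975×10¹⁰ K⁴.
T = (1.975×10¹⁰)^(1/4).

T ≈ 375 K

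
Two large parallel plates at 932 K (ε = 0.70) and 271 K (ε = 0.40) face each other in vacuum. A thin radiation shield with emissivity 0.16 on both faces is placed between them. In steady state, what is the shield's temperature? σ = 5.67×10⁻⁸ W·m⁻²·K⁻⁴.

T_s ≈ 799 K

In steady state the net flux on the hot side equals that on the cold side.
σ(T₁⁴−T_s⁴)/D₁ = σ(T_s⁴−T₂⁴)/D₂, with D₁ = 1/ε₁+1/ε_s−1 = 6.679, D₂ = 1/ε_s+1/ε₂−1 = 7.750.
Solve for T_s⁴: T_s⁴ = (D₂·T₁⁴ + D₁·T₂⁴)/(D₁+D₂) = 4.078×10¹¹ K⁴.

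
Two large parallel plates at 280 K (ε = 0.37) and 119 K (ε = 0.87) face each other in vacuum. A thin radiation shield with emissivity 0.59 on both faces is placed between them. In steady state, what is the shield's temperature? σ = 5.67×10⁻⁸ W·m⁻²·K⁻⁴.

T_s ≈ 219 K

In steady state the net flux on the hot side equals that on the cold side.
σ(T₁⁴−T_s⁴)/D₁ = σ(T_s⁴−T₂⁴)/D₂, with D₁ = 1/ε₁+1/ε_s−1 = 3.398, D₂ = 1/ε_s+1/ε₂−1 = 1.844.
Solve for T_s⁴: T_s⁴ = (D₂·T₁⁴ + D₁·T₂⁴)/(D₁+D₂) = 2.293×10⁹ K⁴.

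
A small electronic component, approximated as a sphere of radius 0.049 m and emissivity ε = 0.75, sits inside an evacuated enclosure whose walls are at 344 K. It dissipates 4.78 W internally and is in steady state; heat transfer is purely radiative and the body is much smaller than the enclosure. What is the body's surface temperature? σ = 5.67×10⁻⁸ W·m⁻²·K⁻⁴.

For a small grey body in a large enclosure, net radiated power = εσA(T⁴ − T_w⁴).
Steady state: P = εσA(T⁴ − T_w⁴) with A = 4πr² = 0.03017 m².
T⁴ = P/(εσA) + T_w⁴ = 4.78/(0.75·5.67×10⁻⁸·0.03017) + (344)⁴
    = 3.725×10⁹ + 1.400×10¹⁰ = 1.773×10¹⁰ K⁴.

T ≈ 365 K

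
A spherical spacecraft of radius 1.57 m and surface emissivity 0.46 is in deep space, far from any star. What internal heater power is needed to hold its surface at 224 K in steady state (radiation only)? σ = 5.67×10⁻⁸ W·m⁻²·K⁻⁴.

P = εσ·4πr²·T⁴.
4πr² = 30.97 m²; T⁴ = 2.518×10⁹ K⁴.
P = 0.46·5.67×10⁻⁸·30.97·2.518×10⁹.

P ≈ 2030 W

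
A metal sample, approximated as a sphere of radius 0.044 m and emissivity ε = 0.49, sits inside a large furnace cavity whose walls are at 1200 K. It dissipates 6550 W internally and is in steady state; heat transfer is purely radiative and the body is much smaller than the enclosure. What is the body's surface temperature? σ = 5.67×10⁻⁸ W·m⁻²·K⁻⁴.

For a small grey body in a large enclosure, net radiated power = εσA(T⁴ − T_w⁴).
Steady state: P = εσA(T⁴ − T_w⁴) with A = 4πr² = 0.02433 m².
T⁴ = P/(εσA) + T_w⁴ = 6550/(0.49·5.67×10⁻⁸·0.02433) + (1200)⁴
    = 9.691×10¹² + 2.074×10¹² = 1.176×10¹³ K⁴.

T ≈ 1850 K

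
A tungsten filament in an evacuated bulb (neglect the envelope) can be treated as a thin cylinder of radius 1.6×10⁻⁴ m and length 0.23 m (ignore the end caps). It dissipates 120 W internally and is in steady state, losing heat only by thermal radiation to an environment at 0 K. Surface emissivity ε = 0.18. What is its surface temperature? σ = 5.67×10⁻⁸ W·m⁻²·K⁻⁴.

T ≈ 2670 K

Steady state: internal power = radiated power, P = εσA T⁴.
Radiating area A = 2πrL = 2.312×10⁻⁴ m².
T⁴ = P/(εσA) = 120/(0.18·5.67×10⁻⁸·2.312×10⁻⁴) = 5.085×10¹³ K⁴.
T = (5.085×10¹³)^(1/4).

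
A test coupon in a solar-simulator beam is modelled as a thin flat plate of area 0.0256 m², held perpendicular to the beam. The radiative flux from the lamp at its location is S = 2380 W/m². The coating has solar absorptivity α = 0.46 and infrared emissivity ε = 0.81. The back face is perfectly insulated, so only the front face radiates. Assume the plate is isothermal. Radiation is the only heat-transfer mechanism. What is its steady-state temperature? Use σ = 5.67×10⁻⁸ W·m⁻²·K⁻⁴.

T ≈ 393 K

At equilibrium, absorbed power = emitted power.
Absorbing cross-section = A = 0.02560 m²; emitting surface = A = 0.02560 m² (ratio 1).
αS·A_cross = εσ·A_surf·T⁴  ⇒  T⁴ = αS/(ε·1σ).
T⁴ = 0.460·2380/(0.81·1·5.67×10⁻⁸) = 2.384×10¹⁰ K⁴.
T = (2.384×10¹⁰)^(1/4).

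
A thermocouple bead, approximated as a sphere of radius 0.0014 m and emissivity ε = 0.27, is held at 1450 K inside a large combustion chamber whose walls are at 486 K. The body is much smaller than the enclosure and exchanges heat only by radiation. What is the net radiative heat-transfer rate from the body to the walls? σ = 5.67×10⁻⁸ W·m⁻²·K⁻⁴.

P_net ≈ 1.65 W

For a small grey body in a large enclosure: P_net = εσA(T_body⁴ − T_wall⁴).
A = 4πr² = 2.463×10⁻⁵ m²; T_body⁴ − T_wall⁴ = 4.421×10¹² − 5.579×10¹⁰ = 4.365×10¹² K⁴.
|P_net| = 0.27·5.67×10⁻⁸·2.463×10⁻⁵·4.365×10¹².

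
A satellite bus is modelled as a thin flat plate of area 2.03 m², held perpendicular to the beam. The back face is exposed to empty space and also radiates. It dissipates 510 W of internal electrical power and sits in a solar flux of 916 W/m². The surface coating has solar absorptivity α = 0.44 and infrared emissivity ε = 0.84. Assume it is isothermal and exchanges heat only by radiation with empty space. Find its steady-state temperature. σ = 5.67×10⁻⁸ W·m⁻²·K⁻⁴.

T ≈ 288 K

At steady state, absorbed solar power + internal power = radiated power.
Absorbed: α·S·A_cross = 0.44·916·2.030 = 818.2 W (cross-section A).
Total input = 818.2 + 510 = 1328 W.
Radiated: εσ·A_surf·T⁴ with A_surf = 2A = 4.060 m².
T⁴ = 1328/(0.84·5.67×10⁻⁸·4.060) = 6.869×10⁹ K⁴.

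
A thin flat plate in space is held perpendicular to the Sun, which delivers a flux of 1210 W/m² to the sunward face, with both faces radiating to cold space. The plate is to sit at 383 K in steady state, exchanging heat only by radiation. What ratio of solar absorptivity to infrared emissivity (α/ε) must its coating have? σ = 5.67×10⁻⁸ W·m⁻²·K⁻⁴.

α/ε ≈ 2.02

Balance: αS·A = εσ·2A·T⁴ ⇒ α/ε = 2σT⁴/S.
α/ε = 2·5.67×10⁻⁸·(383)⁴/1210 = 2·5.67×10⁻⁸·2.152×10¹⁰/1210.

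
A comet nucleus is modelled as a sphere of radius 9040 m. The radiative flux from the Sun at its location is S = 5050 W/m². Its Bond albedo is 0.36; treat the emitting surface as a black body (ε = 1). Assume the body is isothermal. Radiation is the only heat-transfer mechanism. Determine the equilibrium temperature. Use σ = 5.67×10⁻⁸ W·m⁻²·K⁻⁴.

T ≈ 346 K

At equilibrium, absorbed power = emitted power.
Absorbing cross-section = πr² = 2.567×10⁸ m²; emitting surface = 4πr² = 1.027×10⁹ m² (ratio 4).
(1−a)S·A_cross = εσ·A_surf·T⁴  ⇒  T⁴ = (1−a)S/(4σ).
T⁴ = 0.640·5050/(4·5.67×10⁻⁸) = 1.425×10¹⁰ K⁴.
T = (1.425×10¹⁰)^(1/4).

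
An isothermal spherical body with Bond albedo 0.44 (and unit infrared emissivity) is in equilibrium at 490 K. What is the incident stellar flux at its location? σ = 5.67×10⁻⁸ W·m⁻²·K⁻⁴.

(1−a)S·πr² = σ·4πr²·T⁴ ⇒ S = 4σT⁴/(1−a).
S = 4·5.67×10⁻⁸·5.765×10¹⁰/0.560.

S ≈ 23300 W/m²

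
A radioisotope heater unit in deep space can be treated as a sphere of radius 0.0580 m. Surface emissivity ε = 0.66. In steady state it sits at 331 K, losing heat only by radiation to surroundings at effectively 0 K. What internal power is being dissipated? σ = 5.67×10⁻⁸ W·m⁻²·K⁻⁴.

P ≈ 19.0 W

Steady state: P = εσA T⁴.
A = 4πr² = 0.04227 m²; T⁴ = (331)⁴ = 1.200×10¹⁰ K⁴.
P = 0.66 × 5.67×10⁻⁸ × 0.04227 × 1.200×10¹⁰.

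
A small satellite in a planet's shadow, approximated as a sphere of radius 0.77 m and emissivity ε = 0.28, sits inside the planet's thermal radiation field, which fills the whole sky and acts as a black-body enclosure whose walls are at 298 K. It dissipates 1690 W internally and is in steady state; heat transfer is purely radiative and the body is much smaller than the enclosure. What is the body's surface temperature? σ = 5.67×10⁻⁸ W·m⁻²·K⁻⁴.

T ≈ 386 K

For a small grey body in a large enclosure, net radiated power = εσA(T⁴ − T_w⁴).
Steady state: P = εσA(T⁴ − T_w⁴) with A = 4πr² = 7.451 m².
T⁴ = P/(εσA) + T_w⁴ = 1690/(0.28·5.67×10⁻⁸·7.451) + (298)⁴
    = 1.429×10¹⁰ + 7.886×10⁹ = 2.217×10¹⁰ K⁴.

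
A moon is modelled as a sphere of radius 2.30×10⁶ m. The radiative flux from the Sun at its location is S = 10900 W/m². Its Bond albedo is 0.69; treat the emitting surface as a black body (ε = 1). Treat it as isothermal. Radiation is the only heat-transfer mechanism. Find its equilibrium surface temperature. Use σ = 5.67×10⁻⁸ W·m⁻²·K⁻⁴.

T ≈ 349 K

At equilibrium, absorbed power = emitted power.
Absorbing cross-section = πr² = 1.662×10¹³ m²; emitting surface = 4πr² = 6.648×10¹³ m² (ratio 4).
(1−a)S·A_cross = εσ·A_surf·T⁴  ⇒  T⁴ = (1−a)S/(4σ).
T⁴ = 0.310·10900/(4·5.67×10⁻⁸) = 1.490×10¹⁰ K⁴.
T = (1.490×10¹⁰)^(1/4).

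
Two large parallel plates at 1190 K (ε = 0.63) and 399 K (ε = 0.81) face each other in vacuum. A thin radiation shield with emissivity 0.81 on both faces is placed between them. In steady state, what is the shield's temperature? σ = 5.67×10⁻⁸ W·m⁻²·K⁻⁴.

T_s ≈ 976 K

In steady state the net flux on the hot side equals that on the cold side.
σ(T₁⁴−T_s⁴)/D₁ = σ(T_s⁴−T₂⁴)/D₂, with D₁ = 1/ε₁+1/ε_s−1 = 1.822, D₂ = 1/ε_s+1/ε₂−1 = 1.469.
Solve for T_s⁴: T_s⁴ = (D₂·T₁⁴ + D₁·T₂⁴)/(D₁+D₂) = 9.092×10¹¹ K⁴.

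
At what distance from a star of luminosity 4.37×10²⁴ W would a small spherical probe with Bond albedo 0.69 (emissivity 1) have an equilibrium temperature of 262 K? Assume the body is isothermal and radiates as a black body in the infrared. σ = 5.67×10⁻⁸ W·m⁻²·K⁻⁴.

For an isothermal black-emitting sphere, (1−a)S·πr² = σ·4πr²·T⁴ ⇒ S = 4σT⁴/(1−a).
S = 4·5.67×10⁻⁸·(262)⁴/0.310 = 3447 W/m².
Flux falls as S = L/(4πd²), so d = √(L/(4πS)) = √(4.37×10²⁴/(4π·3447)).

d ≈ 1.00×10¹⁰ m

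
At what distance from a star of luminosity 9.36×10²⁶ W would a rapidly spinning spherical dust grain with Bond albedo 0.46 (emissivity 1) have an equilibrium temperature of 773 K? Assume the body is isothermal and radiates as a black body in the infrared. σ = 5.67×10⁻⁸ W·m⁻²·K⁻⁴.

For an isothermal black-emitting sphere, (1−a)S·πr² = σ·4πr²·T⁴ ⇒ S = 4σT⁴/(1−a).
S = 4·5.67×10⁻⁸·(773)⁴/0.540 = 1.500×10⁵ W/m².
Flux falls as S = L/(4πd²), so d = √(L/(4πS)) = √(9.36×10²⁶/(4π·1.500×10⁵)).

d ≈ 2.23×10¹⁰ m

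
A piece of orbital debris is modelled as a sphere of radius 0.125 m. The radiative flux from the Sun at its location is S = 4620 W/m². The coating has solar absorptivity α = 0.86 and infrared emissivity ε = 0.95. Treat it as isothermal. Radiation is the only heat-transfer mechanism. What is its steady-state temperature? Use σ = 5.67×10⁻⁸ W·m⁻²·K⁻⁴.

T ≈ 369 K

At equilibrium, absorbed power = emitted power.
Absorbing cross-section = πr² = 0.04909 m²; emitting surface = 4πr² = 0.1963 m² (ratio 4).
αS·A_cross = εσ·A_surf·T⁴  ⇒  T⁴ = αS/(ε·4σ).
T⁴ = 0.860·4620/(0.95·4·5.67×10⁻⁸) = 1.844×10¹⁰ K⁴.
T = (1.844×10¹⁰)^(1/4).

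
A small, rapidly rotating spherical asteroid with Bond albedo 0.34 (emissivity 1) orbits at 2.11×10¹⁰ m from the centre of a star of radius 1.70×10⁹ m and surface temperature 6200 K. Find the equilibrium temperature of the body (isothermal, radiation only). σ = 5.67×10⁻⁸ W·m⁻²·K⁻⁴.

The star's surface emits σT_*⁴; at distance d the flux is S = σT_*⁴(R_*/d)².
S = 5.67×10⁻⁸·(6200)⁴·(1.70×10⁹/2.11×10¹⁰)² = 5.439×10⁵ W/m².
For an isothermal sphere T⁴ = (1−a)S/(4σ) = 1.583×10¹² K⁴.

T ≈ 1120 K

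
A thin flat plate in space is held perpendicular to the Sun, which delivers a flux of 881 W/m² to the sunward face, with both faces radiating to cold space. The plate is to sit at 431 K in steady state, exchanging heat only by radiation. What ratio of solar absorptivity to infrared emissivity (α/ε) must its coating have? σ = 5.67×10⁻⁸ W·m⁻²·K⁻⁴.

α/ε ≈ 4.44

Balance: αS·A = εσ·2A·T⁴ ⇒ α/ε = 2σT⁴/S.
α/ε = 2·5.67×10⁻⁸·(431)⁴/881 = 2·5.67×10⁻⁸·3.451×10¹⁰/881.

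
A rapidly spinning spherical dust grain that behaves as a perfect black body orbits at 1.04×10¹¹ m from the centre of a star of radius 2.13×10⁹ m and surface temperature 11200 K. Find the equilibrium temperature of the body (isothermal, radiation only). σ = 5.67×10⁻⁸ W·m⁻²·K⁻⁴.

The star's surface emits σT_*⁴; at distance d the flux is S = σT_*⁴(R_*/d)².
S = 5.67×10⁻⁸·(11200)⁴·(2.13×10⁹/1.04×10¹¹)² = 3.742×10⁵ W/m².
For an isothermal sphere T⁴ = (1−a)S/(4σ) = 1.650×10¹² K⁴.

T ≈ 1130 K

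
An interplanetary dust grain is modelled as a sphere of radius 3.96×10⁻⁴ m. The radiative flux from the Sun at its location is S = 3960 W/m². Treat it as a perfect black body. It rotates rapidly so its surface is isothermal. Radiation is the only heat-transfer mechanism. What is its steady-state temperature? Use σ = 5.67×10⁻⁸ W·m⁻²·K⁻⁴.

At equilibrium, absorbed power = emitted power.
Absorbing cross-section = πr² = 4.927×10⁻⁷ m²; emitting surface = 4πr² = 1.971×10⁻⁶ m² (ratio 4).
S·A_cross = εσ·A_surf·T⁴  ⇒  T⁴ = S/(4σ).
T⁴ = 1.00·3960/(4·5.67×10⁻⁸) = 1.746×10¹⁰ K⁴.
T = (1.746×10¹⁰)^(1/4).

T ≈ 364 K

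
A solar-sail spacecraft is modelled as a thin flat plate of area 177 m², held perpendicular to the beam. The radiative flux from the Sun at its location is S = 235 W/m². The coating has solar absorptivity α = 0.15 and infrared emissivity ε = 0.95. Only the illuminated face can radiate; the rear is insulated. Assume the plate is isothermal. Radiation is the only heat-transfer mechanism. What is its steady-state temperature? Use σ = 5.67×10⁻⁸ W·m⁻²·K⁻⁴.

At equilibrium, absorbed power = emitted power.
Absorbing cross-section = A = 177.0 m²; emitting surface = A = 177.0 m² (ratio 1).
αS·A_cross = εσ·A_surf·T⁴  ⇒  T⁴ = αS/(ε·1σ).
T⁴ = 0.150·235/(0.95·1·5.67×10⁻⁸) = 6.544×10⁸ K⁴.
T = (6.544×10⁸)^(1/4).

T ≈ 160 K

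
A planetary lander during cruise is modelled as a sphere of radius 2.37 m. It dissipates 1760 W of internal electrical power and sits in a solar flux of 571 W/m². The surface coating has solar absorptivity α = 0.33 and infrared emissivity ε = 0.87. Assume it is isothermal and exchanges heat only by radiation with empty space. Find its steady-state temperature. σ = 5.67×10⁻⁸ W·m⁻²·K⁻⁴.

T ≈ 195 K

At steady state, absorbed solar power + internal power = radiated power.
Absorbed: α·S·A_cross = 0.33·571·17.65 = 3325 W (cross-section πr²).
Total input = 3325 + 1760 = 5085 W.
Radiated: εσ·A_surf·T⁴ with A_surf = 4πr² = 70.58 m².
T⁴ = 5085/(0.87·5.67×10⁻⁸·70.58) = 1.460×10⁹ K⁴.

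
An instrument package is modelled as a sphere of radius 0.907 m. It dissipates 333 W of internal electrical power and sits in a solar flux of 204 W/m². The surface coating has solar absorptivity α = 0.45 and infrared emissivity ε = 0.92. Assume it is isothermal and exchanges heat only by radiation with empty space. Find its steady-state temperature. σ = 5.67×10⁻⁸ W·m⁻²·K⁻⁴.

At steady state, absorbed solar power + internal power = radiated power.
Absorbed: α·S·A_cross = 0.45·204·2.584 = 237.3 W (cross-section πr²).
Total input = 237.3 + 333 = 570.3 W.
Radiated: εσ·A_surf·T⁴ with A_surf = 4πr² = 10.34 m².
T⁴ = 570.3/(0.92·5.67×10⁻⁸·10.34) = 1.057×10⁹ K⁴.

T ≈ 180 K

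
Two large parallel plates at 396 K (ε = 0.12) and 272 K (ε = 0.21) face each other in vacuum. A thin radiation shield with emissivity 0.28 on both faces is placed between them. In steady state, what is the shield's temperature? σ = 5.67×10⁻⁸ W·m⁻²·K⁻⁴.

In steady state the net flux on the hot side equals that on the cold side.
σ(T₁⁴−T_s⁴)/D₁ = σ(T_s⁴−T₂⁴)/D₂, with D₁ = 1/ε₁+1/ε_s−1 = 10.90, D₂ = 1/ε_s+1/ε₂−1 = 7.333.
Solve for T_s⁴: T_s⁴ = (D₂·T₁⁴ + D₁·T₂⁴)/(D₁+D₂) = 1.316×10¹⁰ K⁴.

T_s ≈ 339 K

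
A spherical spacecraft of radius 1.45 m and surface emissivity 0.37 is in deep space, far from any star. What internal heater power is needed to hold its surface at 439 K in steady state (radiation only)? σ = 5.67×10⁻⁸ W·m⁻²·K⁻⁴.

P ≈ 20600 W

P = εσ·4πr²·T⁴.
4πr² = 26.42 m²; T⁴ = 3.714×10¹⁰ K⁴.
P = 0.37·5.67×10⁻⁸·26.42·3.714×10¹⁰.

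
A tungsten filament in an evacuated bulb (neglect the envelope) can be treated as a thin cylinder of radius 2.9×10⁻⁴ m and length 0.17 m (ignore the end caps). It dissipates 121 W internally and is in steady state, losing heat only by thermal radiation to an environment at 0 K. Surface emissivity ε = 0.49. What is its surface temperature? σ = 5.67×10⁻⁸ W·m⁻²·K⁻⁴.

T ≈ 1940 K

Steady state: internal power = radiated power, P = εσA T⁴.
Radiating area A = 2πrL = 3.098×10⁻⁴ m².
T⁴ = P/(εσA) = 121/(0.49·5.67×10⁻⁸·3.098×10⁻⁴) = 1.406×10¹³ K⁴.
T = (1.406×10¹³)^(1/4).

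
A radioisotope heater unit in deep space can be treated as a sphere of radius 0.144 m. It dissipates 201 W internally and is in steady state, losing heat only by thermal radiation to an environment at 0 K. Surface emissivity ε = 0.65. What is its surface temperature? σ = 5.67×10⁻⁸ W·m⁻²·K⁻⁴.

Steady state: internal power = radiated power, P = εσA T⁴.
Radiating area A = 4πr² = 0.2606 m².
T⁴ = P/(εσA) = 201/(0.65·5.67×10⁻⁸·0.2606) = 2.093×10¹⁰ K⁴.
T = (2.093×10¹⁰)^(1/4).

T ≈ 380 K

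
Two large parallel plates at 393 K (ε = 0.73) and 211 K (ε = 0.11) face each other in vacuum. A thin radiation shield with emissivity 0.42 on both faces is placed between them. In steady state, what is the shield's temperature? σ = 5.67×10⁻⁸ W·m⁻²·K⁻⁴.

T_s ≈ 373 K

In steady state the net flux on the hot side equals that on the cold side.
σ(T₁⁴−T_s⁴)/D₁ = σ(T_s⁴−T₂⁴)/D₂, with D₁ = 1/ε₁+1/ε_s−1 = 2.751, D₂ = 1/ε_s+1/ε₂−1 = 10.47.
Solve for T_s⁴: T_s⁴ = (D₂·T₁⁴ + D₁·T₂⁴)/(D₁+D₂) = 1.930×10¹⁰ K⁴.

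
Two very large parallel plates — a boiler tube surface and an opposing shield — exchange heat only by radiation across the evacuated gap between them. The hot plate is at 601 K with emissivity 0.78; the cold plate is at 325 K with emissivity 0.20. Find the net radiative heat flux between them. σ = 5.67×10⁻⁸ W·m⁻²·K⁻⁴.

q ≈ 1280 W/m²

For two infinite grey parallel plates, q = σ(T₁⁴ − T₂⁴)/(1/ε₁ + 1/ε₂ − 1).
T₁⁴ − T₂⁴ = 1.305×10¹¹ − 1.116×10¹⁰ = 1.193×10¹¹ K⁴.
1/ε₁ + 1/ε₂ − 1 = 1.282 + 5.000 − 1 = 5.282.
q = 5.67×10⁻⁸ × 1.193×10¹¹ / 5.282.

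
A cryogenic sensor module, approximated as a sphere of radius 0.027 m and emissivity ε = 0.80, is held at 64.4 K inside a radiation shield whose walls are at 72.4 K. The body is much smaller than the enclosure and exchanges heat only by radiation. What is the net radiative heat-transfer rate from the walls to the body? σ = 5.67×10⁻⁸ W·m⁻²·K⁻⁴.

P_net ≈ 0.00427 W

For a small grey body in a large enclosure: P_net = εσA(T_body⁴ − T_wall⁴).
A = 4πr² = 0.009161 m²; T_body⁴ − T_wall⁴ = 1.720×10⁷ − 2.748×10⁷ = -1.028×10⁷ K⁴.
|P_net| = 0.80·5.67×10⁻⁸·0.009161·1.028×10⁷.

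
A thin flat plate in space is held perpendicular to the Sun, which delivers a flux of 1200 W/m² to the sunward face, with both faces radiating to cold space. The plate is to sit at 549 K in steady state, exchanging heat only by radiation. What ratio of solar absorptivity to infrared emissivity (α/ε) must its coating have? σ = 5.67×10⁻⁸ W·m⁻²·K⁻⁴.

Balance: αS·A = εσ·2A·T⁴ ⇒ α/ε = 2σT⁴/S.
α/ε = 2·5.67×10⁻⁸·(549)⁴/1200 = 2·5.67×10⁻⁸·9.084×10¹⁰/1200.

α/ε ≈ 8.58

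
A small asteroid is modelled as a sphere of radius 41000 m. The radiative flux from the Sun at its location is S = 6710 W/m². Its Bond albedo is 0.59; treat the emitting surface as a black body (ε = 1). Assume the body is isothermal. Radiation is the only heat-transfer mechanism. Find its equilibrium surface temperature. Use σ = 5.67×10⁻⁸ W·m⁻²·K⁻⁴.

T ≈ 332 K

At equilibrium, absorbed power = emitted power.
Absorbing cross-section = πr² = 5.281×10⁹ m²; emitting surface = 4πr² = 2.112×10¹⁰ m² (ratio 4).
(1−a)S·A_cross = εσ·A_surf·T⁴  ⇒  T⁴ = (1−a)S/(4σ).
T⁴ = 0.410·6710/(4·5.67×10⁻⁸) = 1.213×10¹⁰ K⁴.
T = (1.213×10¹⁰)^(1/4).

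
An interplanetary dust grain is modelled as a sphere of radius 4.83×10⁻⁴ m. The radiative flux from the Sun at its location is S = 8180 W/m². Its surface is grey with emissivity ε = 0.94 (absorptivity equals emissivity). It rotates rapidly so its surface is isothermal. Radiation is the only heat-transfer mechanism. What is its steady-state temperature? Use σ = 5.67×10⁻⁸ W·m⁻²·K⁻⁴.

T ≈ 436 K

At equilibrium, absorbed power = emitted power.
Absorbing cross-section = πr² = 7.329×10⁻⁷ m²; emitting surface = 4πr² = 2.932×10⁻⁶ m² (ratio 4).
εS·A_cross = εσ·A_surf·T⁴  ⇒  T⁴ = S/(4σ)   (ε cancels).
T⁴ = 8180/(4·5.67×10⁻⁸) = 3.607×10¹⁰ K⁴.
T = (3.607×10¹⁰)^(1/4).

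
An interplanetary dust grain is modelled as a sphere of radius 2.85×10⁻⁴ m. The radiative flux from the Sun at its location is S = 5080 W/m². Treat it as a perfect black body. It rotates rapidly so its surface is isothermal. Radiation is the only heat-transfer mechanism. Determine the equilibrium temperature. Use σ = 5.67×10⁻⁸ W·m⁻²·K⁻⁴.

T ≈ 387 K

At equilibrium, absorbed power = emitted power.
Absorbing cross-section = πr² = 2.552×10⁻⁷ m²; emitting surface = 4πr² = 1.021×10⁻⁶ m² (ratio 4).
S·A_cross = εσ·A_surf·T⁴  ⇒  T⁴ = S/(4σ).
T⁴ = 1.00·5080/(4·5.67×10⁻⁸) = 2.240×10¹⁰ K⁴.
T = (2.240×10¹⁰)^(1/4).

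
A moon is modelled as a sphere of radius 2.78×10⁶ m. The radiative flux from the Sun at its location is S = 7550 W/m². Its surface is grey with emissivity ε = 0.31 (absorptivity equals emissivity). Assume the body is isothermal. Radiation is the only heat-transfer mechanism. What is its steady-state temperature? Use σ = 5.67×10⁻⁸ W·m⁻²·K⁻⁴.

T ≈ 427 K

At equilibrium, absorbed power = emitted power.
Absorbing cross-section = πr² = 2.428×10¹³ m²; emitting surface = 4πr² = 9.712×10¹³ m² (ratio 4).
εS·A_cross = εσ·A_surf·T⁴  ⇒  T⁴ = S/(4σ)   (ε cancels).
T⁴ = 7550/(4·5.67×10⁻⁸) = 3.329×10¹⁰ K⁴.
T = (3.329×10¹⁰)^(1/4).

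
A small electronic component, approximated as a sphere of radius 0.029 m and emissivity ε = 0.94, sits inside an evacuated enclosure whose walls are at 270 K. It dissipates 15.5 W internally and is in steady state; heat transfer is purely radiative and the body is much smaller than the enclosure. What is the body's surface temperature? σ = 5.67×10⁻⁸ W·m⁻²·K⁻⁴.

T ≈ 426 K

For a small grey body in a large enclosure, net radiated power = εσA(T⁴ − T_w⁴).
Steady state: P = εσA(T⁴ − T_w⁴) with A = 4πr² = 0.01057 m².
T⁴ = P/(εσA) + T_w⁴ = 15.5/(0.94·5.67×10⁻⁸·0.01057) + (270)⁴
    = 2.752×10¹⁰ + 5.314×10⁹ = 3.283×10¹⁰ K⁴.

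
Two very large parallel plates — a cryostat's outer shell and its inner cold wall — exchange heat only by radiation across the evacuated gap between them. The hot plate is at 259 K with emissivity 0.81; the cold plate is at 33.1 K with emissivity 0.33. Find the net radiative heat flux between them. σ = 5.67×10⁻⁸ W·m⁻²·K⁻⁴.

q ≈ 78.1 W/m²

For two infinite grey parallel plates, q = σ(T₁⁴ − T₂⁴)/(1/ε₁ + 1/ε₂ − 1).
T₁⁴ − T₂⁴ = 4.500×10⁹ − 1.200×10⁶ = 4.499×10⁹ K⁴.
1/ε₁ + 1/ε₂ − 1 = 1.235 + 3.030 − 1 = 3.265.
q = 5.67×10⁻⁸ × 4.499×10⁹ / 3.265.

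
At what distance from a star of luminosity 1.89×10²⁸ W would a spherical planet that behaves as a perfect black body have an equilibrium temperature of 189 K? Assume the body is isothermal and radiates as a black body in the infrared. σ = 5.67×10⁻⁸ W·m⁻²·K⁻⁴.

d ≈ 2.28×10¹² m

For an isothermal black-emitting sphere, (1−a)S·πr² = σ·4πr²·T⁴ ⇒ S = 4σT⁴/(1−a).
S = 4·5.67×10⁻⁸·(189)⁴/1.00 = 289.4 W/m².
Flux falls as S = L/(4πd²), so d = √(L/(4πS)) = √(1.89×10²⁸/(4π·289.4)).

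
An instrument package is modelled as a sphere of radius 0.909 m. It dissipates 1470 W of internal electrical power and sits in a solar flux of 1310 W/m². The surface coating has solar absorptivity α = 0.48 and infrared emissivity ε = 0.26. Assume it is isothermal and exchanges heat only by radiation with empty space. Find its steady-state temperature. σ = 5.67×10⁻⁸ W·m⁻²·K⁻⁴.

At steady state, absorbed solar power + internal power = radiated power.
Absorbed: α·S·A_cross = 0.48·1310·2.596 = 1632 W (cross-section πr²).
Total input = 1632 + 1470 = 3102 W.
Radiated: εσ·A_surf·T⁴ with A_surf = 4πr² = 10.38 m².
T⁴ = 3102/(0.26·5.67×10⁻⁸·10.38) = 2.027×10¹⁰ K⁴.

T ≈ 377 K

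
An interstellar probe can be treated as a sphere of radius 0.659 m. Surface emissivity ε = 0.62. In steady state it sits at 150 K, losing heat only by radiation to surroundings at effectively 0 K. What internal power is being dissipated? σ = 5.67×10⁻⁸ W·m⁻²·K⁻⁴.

P ≈ 97.1 W

Steady state: P = εσA T⁴.
A = 4πr² = 5.457 m²; T⁴ = (150)⁴ = 5.062×10⁸ K⁴.
P = 0.62 × 5.67×10⁻⁸ × 5.457 × 5.062×10⁸.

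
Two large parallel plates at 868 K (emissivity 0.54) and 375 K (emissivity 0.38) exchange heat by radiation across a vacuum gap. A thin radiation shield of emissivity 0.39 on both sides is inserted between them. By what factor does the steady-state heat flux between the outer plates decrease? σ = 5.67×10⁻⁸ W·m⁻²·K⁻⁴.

factor ≈ 2.19

Without shield: q₀ = σΔ(T⁴)/(1/ε₁+1/ε₂−1) with denominator 3.483.
With shield the two gaps are in series; the resistances add: (1/ε₁+1/ε_s−1)+(1/ε_s+1/ε₂−1) = 3.416+4.196 = 7.612.
Heat-flux ratio q₀/q = 7.612/3.483.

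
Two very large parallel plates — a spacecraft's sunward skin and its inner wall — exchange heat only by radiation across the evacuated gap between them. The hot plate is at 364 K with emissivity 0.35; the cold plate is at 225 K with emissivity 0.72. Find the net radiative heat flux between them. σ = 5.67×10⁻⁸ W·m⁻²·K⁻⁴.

q ≈ 262 W/m²

For two infinite grey parallel plates, q = σ(T₁⁴ − T₂⁴)/(1/ε₁ + 1/ε₂ − 1).
T₁⁴ − T₂⁴ = 1.756×10¹⁰ − 2.563×10⁹ = 1.499×10¹⁰ K⁴.
1/ε₁ + 1/ε₂ − 1 = 2.857 + 1.389 − 1 = 3.246.
q = 5.67×10⁻⁸ × 1.499×10¹⁰ / 3.246.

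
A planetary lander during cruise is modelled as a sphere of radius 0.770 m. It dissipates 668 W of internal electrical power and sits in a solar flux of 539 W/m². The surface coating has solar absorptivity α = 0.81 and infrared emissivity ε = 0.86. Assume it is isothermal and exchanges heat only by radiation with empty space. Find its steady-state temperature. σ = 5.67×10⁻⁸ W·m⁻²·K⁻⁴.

At steady state, absorbed solar power + internal power = radiated power.
Absorbed: α·S·A_cross = 0.81·539·1.863 = 813.2 W (cross-section πr²).
Total input = 813.2 + 668 = 1481 W.
Radiated: εσ·A_surf·T⁴ with A_surf = 4πr² = 7.451 m².
T⁴ = 1481/(0.86·5.67×10⁻⁸·7.451) = 4.077×10⁹ K⁴.

T ≈ 253 K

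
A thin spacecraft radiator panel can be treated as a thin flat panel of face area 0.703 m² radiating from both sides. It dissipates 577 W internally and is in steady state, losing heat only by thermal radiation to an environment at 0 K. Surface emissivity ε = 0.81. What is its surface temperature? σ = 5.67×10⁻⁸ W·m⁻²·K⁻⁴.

Steady state: internal power = radiated power, P = εσA T⁴.
Radiating area A = 2·0.703 = 1.406 m².
T⁴ = P/(εσA) = 577/(0.81·5.67×10⁻⁸·1.406) = 8.936×10⁹ K⁴.
T = (8.936×10⁹)^(1/4).

T ≈ 307 K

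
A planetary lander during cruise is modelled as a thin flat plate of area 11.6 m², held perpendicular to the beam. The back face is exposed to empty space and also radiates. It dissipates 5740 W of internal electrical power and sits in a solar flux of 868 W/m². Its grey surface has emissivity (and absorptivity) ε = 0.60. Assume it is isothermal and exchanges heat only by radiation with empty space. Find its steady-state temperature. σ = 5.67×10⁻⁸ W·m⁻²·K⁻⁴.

T ≈ 350 K

At steady state, absorbed solar power + internal power = radiated power.
Absorbed: α·S·A_cross = 0.60·868·11.60 = 6041 W (cross-section A).
Total input = 6041 + 5740 = 11780 W.
Radiated: εσ·A_surf·T⁴ with A_surf = 2A = 23.20 m².
T⁴ = 11780/(0.60·5.67×10⁻⁸·23.20) = 1.493×10¹⁰ K⁴.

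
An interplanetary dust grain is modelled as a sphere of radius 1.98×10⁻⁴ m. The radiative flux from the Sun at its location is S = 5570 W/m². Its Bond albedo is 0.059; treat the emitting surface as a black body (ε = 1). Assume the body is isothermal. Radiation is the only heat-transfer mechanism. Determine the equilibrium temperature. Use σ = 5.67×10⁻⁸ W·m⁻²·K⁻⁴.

At equilibrium, absorbed power = emitted power.
Absorbing cross-section = πr² = 1.232×10⁻⁷ m²; emitting surface = 4πr² = 4.927×10⁻⁷ m² (ratio 4).
(1−a)S·A_cross = εσ·A_surf·T⁴  ⇒  T⁴ = (1−a)S/(4σ).
T⁴ = 0.941·5570/(4·5.67×10⁻⁸) = 2.311×10¹⁰ K⁴.
T = (2.311×10¹⁰)^(1/4).

T ≈ 390 K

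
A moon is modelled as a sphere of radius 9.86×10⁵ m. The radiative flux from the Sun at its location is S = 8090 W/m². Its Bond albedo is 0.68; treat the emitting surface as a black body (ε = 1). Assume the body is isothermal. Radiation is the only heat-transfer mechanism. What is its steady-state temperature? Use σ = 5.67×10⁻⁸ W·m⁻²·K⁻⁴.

T ≈ 327 K

At equilibrium, absorbed power = emitted power.
Absorbing cross-section = πr² = 3.054×10¹² m²; emitting surface = 4πr² = 1.222×10¹³ m² (ratio 4).
(1−a)S·A_cross = εσ·A_surf·T⁴  ⇒  T⁴ = (1−a)S/(4σ).
T⁴ = 0.320·8090/(4·5.67×10⁻⁸) = 1.141×10¹⁰ K⁴.
T = (1.141×10¹⁰)^(1/4).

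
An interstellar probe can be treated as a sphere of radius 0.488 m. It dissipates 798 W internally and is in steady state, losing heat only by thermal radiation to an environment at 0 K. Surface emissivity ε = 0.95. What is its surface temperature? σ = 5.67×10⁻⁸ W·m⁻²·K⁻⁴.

Steady state: internal power = radiated power, P = εσA T⁴.
Radiating area A = 4πr² = 2.993 m².
T⁴ = P/(εσA) = 798/(0.95·5.67×10⁻⁸·2.993) = 4.950×10⁹ K⁴.
T = (4.950×10⁹)^(1/4).

T ≈ 265 K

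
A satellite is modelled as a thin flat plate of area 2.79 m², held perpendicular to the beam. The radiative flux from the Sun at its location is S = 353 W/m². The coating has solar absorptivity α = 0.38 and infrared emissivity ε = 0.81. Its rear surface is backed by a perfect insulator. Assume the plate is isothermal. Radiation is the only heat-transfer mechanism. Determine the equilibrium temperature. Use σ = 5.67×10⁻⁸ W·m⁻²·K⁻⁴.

At equilibrium, absorbed power = emitted power.
Absorbing cross-section = A = 2.790 m²; emitting surface = A = 2.790 m² (ratio 1).
αS·A_cross = εσ·A_surf·T⁴  ⇒  T⁴ = αS/(ε·1σ).
T⁴ = 0.380·353/(0.81·1·5.67×10⁻⁸) = 2.921×10⁹ K⁴.
T = (2.921×10⁹)^(1/4).

T ≈ 232 K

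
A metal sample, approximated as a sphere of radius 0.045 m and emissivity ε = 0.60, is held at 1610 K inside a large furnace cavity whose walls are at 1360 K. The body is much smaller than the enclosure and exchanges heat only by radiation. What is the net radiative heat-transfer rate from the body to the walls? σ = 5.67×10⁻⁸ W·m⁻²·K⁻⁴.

For a small grey body in a large enclosure: P_net = εσA(T_body⁴ − T_wall⁴).
A = 4πr² = 0.02545 m²; T_body⁴ − T_wall⁴ = 6.719×10¹² − 3.421×10¹² = 3.298×10¹² K⁴.
|P_net| = 0.60·5.67×10⁻⁸·0.02545·3.298×10¹².

P_net ≈ 2860 W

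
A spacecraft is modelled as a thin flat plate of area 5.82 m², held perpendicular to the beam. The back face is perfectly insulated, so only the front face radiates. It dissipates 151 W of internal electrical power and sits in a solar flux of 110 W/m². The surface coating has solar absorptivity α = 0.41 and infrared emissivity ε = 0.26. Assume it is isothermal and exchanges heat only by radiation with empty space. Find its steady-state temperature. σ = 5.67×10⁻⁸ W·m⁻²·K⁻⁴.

T ≈ 263 K

At steady state, absorbed solar power + internal power = radiated power.
Absorbed: α·S·A_cross = 0.41·110·5.820 = 262.5 W (cross-section A).
Total input = 262.5 + 151 = 413.5 W.
Radiated: εσ·A_surf·T⁴ with A_surf = A = 5.820 m².
T⁴ = 413.5/(0.26·5.67×10⁻⁸·5.820) = 4.819×10⁹ K⁴.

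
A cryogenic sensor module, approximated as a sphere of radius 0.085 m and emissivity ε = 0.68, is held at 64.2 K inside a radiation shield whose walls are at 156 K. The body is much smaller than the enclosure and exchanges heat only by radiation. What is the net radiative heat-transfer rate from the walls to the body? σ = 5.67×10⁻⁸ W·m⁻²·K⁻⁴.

P_net ≈ 2.01 W

For a small grey body in a large enclosure: P_net = εσA(T_body⁴ − T_wall⁴).
A = 4πr² = 0.09079 m²; T_body⁴ − T_wall⁴ = 1.699×10⁷ − 5.922×10⁸ = -5.753×10⁸ K⁴.
|P_net| = 0.68·5.67×10⁻⁸·0.09079·5.753×10⁸.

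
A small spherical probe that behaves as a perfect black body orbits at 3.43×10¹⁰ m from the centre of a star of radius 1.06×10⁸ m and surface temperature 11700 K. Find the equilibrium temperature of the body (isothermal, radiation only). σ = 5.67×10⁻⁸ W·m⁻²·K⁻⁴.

The star's surface emits σT_*⁴; at distance d the flux is S = σT_*⁴(R_*/d)².
S = 5.67×10⁻⁸·(11700)⁴·(1.06×10⁸/3.43×10¹⁰)² = 10150 W/m².
For an isothermal sphere T⁴ = (1−a)S/(4σ) = 4.474×10¹⁰ K⁴.

T ≈ 460 K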